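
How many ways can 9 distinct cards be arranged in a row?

The number of ways to arrange 9 distinct objects is 9!.

Final answer: 9! = 362880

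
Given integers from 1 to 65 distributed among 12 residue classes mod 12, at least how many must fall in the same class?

By pigeonhole with 65 objects and 12 categories: ceiling(65/12).

Final answer: 6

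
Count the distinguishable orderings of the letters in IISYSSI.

Letters (I:3, S:3, Y:1). Total letters: 7.
Permutations = 7!/(3! x 3!).

Final answer: 140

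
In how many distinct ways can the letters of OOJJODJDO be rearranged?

Letters (D:2, J:3, O:4). Total letters: 9.
Permutations = 9!/(4! x 3! x 2!).

Final answer: 1260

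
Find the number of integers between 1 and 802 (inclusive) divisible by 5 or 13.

Multiples of 5: 160. Multiples of 13: 61. Of both (lcm=65): 12.
By inclusion-exclusion: 160 + 61 - 12.

Final answer: 209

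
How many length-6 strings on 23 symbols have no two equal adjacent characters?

Let g(n) count such strings. g(1) = 23, and each valid string of length n-1 extends in 22 ways (any symbol but the last), so g(n) = 22 g(n-1).
Total: g(6) = 23 x 22^5.

Final answer: 23 x 22^{5} = 118533536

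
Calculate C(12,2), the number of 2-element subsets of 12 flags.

C(12,2) = 12!/(2! x (12-2)!).

Final answer: C(12,2) = 66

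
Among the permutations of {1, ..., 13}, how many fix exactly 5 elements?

Choose which 5 elements are fixed: C(13,5) = 1287.
Derange the remaining 8 using D(j) = (j-1)(D(j-1) + D(j-2)), D(0)=1, D(1)=0: D(2)=1, D(3)=2, D(4)=9, D(5)=44, D(6)=265, D(7)=1854, D(8)=14833.
Total: 1287 x 14833.

Final answer: C(13,5) D(8) = 19090071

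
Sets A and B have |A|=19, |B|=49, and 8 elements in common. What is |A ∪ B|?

|A union B| = |A| + |B| - |A intersect B| = 19 + 49 - 8.

Final answer: 60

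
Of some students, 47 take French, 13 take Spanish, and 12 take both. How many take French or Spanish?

|A union B| = |A| + |B| - |A intersect B| = 47 + 13 - 12.

Final answer: 48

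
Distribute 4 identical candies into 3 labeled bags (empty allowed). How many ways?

Stars and bars: C(n+k-1, k-1) = C(6,2).

Final answer: C(6,2) = 15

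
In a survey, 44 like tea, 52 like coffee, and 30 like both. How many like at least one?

|A union B| = |A| + |B| - |A intersect B| = 44 + 52 - 30.

Final answer: 66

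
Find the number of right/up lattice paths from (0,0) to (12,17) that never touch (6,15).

Total paths to (12,17): C(29,17) = 51895935.
Paths through (6,15): C(21,15) x C(8,2) = 1519392.
Avoiding (6,15): 51895935 - 1519392.

Final answer: 50376543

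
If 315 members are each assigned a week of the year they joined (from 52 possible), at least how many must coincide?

There are 52 possible values for week of the year they joined. With 315 members and 52 categories, by pigeonhole: ceiling(315/52).

Final answer: 7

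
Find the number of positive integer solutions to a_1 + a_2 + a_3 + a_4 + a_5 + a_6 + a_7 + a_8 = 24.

Substitute a'_i = a_i - 1 (so a'_i >= 0). Then sum a'_i = 24 - 8 = 16.
Stars and bars: C(16+8-1, 8-1) = C(23,7).

Final answer: C(23,7) = 245157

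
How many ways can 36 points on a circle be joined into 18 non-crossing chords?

This is counted by the nth Catalan number C_n. Here n = 36/2 = 18.
C_n = C(2n,n) - C(2n,n+1), so C_{18} = C(36,18) - C(36,19) = 9075135300 - 8597496600.

Final answer: C_{18} = 477638700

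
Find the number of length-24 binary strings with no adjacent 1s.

A valid string ends in 0 (append to any length-(n-1) valid string) or in 01 (append to any length-(n-2) valid string), so a(n) = a(n-1) + a(n-2) with a(1)=2, a(2)=3.
Computing successive values: a(1)=2, a(2)=3, a(3)=5, a(4)=8, a(5)=13, a(6)=21, a(7)=34, a(8)=55, a(9)=89, a(10)=144, a(11)=233, a(12)=377, a(13)=610, a(14)=987, a(15)=1597, a(16)=2584, a(17)=4181, a(18)=6765, a(19)=10946, a(20)=17711, a(21)=28657, a(22)=46368, a(23)=75025, a(24)=121393.

Final answer: 121393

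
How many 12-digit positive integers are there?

First digit: 9 choices (1-9). Each of the remaining 11 digits: 10 choices.
Total: 9 x 10^11.

Final answer: 900000000000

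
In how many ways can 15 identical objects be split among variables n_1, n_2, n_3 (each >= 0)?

Stars and bars with 15 stars and 2 bars:
C(15+3-1, 3-1) = C(17,2).

Final answer: C(17,2) = 136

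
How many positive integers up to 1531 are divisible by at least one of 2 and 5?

Multiples of 2: 765. Multiples of 5: 306. Of both (lcm=10): 153.
By inclusion-exclusion: 765 + 306 - 153.

Final answer: 918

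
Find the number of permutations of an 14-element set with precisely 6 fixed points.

Choose which 6 elements are fixed: C(14,6) = 3003.
Derange the remaining 8 using D(j) = (j-1)(D(j-1) + D(j-2)), D(0)=1, D(1)=0: D(2)=1, D(3)=2, D(4)=9, D(5)=44, D(6)=265, D(7)=1854, D(8)=14833.
Total: 3003 x 14833.

Final answer: C(14,6) D(8) = 44543499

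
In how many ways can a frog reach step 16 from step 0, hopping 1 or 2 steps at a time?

Condition on the final move: it is a 1-step (f(n-1) ways to get there) or a 2-step (f(n-2) ways), so f(n) = f(n-1) + f(n-2), with f(1)=1, f(2)=2.
Iterating the recurrence: f(1)=1, f(2)=2, f(3)=3, f(4)=5, f(5)=8, f(6)=13, f(7)=21, f(8)=34, f(9)=55, f(10)=89, f(11)=144, f(12)=233, f(13)=377, f(14)=610, f(15)=987, f(16)=1597.

Final answer: 1597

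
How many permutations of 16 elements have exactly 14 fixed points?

Choose which 14 elements are fixed: C(16,14) = 120.
Derange the remaining 2 using D(j) = (j-1)(D(j-1) + D(j-2)), D(0)=1, D(1)=0: D(2)=1.
Total: 120 x 1.

Final answer: C(16,14) D(2) = 120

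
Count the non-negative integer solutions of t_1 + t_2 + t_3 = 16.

Stars and bars with 16 stars and 2 bars:
C(16+3-1, 3-1) = C(18,2).

Final answer: C(18,2) = 153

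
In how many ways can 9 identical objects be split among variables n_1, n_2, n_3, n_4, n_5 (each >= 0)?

Stars and bars with 9 stars and 4 bars:
C(9+5-1, 5-1) = C(13,4).

Final answer: C(13,4) = 715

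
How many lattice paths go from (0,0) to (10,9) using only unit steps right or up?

Each path has 10 right steps and 9 up steps in some order (19 steps total).
Choose which 9 of the 19 steps are up: C(19,9).

Final answer: C(19,9) = 92378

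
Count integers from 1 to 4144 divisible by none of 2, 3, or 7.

|div by 2|=2072, |div by 3|=1381, |div by 7|=592.
|div by 2&3|=690, |div by 2&7|=296, |div by 3&7|=197, |div by all|=98.
By inclusion-exclusion, divisible by at least one: 2072+1381+592-690-296-197+98 = 2960.
Not divisible by any: 4144 - 2960.

Final answer: 1184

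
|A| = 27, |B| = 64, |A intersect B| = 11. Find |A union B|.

|A union B| = |A| + |B| - |A intersect B| = 27 + 64 - 11.

Final answer: 80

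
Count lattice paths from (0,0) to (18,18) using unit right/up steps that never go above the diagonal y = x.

Total monotonic paths to (18,18): C(36,18) = 9075135300.
Paths that cross above y=x (reflection bijection): C(36,19) = 8597496600.
Valid Dyck paths: 9075135300 - 8597496600.
(These counts are the Catalan numbers.)

Final answer: C_{18} = 477638700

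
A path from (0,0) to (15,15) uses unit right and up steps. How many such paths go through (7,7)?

Paths (0,0)->(7,7): C(14,7) = 3432.
Paths (7,7)->(15,15): C(16,8) = 12870.
By multiplication principle: 3432 x 12870.

Final answer: 44169840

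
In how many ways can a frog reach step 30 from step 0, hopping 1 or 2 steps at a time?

Condition on the final move: it is a 1-step (f(n-1) ways to get there) or a 2-step (f(n-2) ways), so f(n) = f(n-1) + f(n-2), with f(1)=1, f(2)=2.
Building up term by term: f(1)=1, f(2)=2, f(3)=3, f(4)=5, f(5)=8, f(6)=13, f(7)=21, f(8)=34, f(9)=55, f(10)=89, f(11)=144, f(12)=233, f(13)=377, f(14)=610, f(15)=987, f(16)=1597, f(17)=2584, f(18)=4181, f(19)=6765, f(20)=10946, f(21)=17711, f(22)=28657, f(23)=46368, f(24)=75025, f(25)=121393, f(26)=196418, f(27)=317811, f(28)=514229, f(29)=832040, f(30)=1346269.

Final answer: 1346269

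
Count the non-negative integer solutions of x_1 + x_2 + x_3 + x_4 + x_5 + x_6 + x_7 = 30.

Stars and bars with 30 stars and 6 bars:
C(30+7-1, 7-1) = C(36,6).

Final answer: C(36,6) = 1947792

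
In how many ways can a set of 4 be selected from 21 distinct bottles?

C(21,4) = 21!/(4! x (21-4)!).

Final answer: C(21,4) = 5985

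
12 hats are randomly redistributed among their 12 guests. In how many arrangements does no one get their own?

Use the recurrence D(n) = (n-1)(D(n-1) + D(n-2)) with D(0)=1, D(1)=0.
D(2) = 1 x (0 + 1) = 1
D(3) = 2 x (1 + 0) = 2
D(4) = 3 x (2 + 1) = 9
D(5) = 4 x (9 + 2) = 44
D(6) = 5 x (44 + 9) = 265
D(7) = 6 x (265 + 44) = 1854
D(8) = 7 x (1854 + 265) = 14833
D(9) = 8 x (14833 + 1854) = 133496
D(10) = 9 x (133496 + 14833) = 1334961
D(11) = 10 x (1334961 + 133496) = 14684570
D(12) = 11 x (D(11) + D(10)) = 11 x (14684570 + 1334961)

Final answer: D(12) = 176214841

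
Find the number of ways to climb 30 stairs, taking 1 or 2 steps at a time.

Let f(n) be the number of climbs. Removing the last move (1 or 2 steps) gives f(n) = f(n-1) + f(n-2); base cases f(1)=1, f(2)=2.
Building up term by term: f(1)=1, f(2)=2, f(3)=3, f(4)=5, f(5)=8, f(6)=13, f(7)=21, f(8)=34, f(9)=55, f(10)=89, f(11)=144, f(12)=233, f(13)=377, f(14)=610, f(15)=987, f(16)=1597, f(17)=2584, f(18)=4181, f(19)=6765, f(20)=10946, f(21)=17711, f(22)=28657, f(23)=46368, f(24)=75025, f(25)=121393, f(26)=196418, f(27)=317811, f(28)=514229, f(29)=832040, f(30)=1346269.

Final answer: 1346269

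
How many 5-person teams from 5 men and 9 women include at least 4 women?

Sum over valid woman counts:
C(9,4)C(5,1) = 630
C(9,5)C(5,0) = 126
Total: 630 + 126.

Final answer: 756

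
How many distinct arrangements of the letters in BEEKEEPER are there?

Letters (B:1, E:5, K:1, P:1, R:1). Total letters: 9.
Permutations = 9!/(5!).

Final answer: 3024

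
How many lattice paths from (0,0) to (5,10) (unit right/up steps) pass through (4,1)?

Paths (0,0)->(4,1): C(5,1) = 5.
Paths (4,1)->(5,10): C(10,9) = 10.
By multiplication principle: 5 x 10.

Final answer: 50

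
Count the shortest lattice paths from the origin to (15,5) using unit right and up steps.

Each path has 15 right steps and 5 up steps in some order (20 steps total).
Choose which 5 of the 20 steps are up: C(20,5).

Final answer: C(20,5) = 15504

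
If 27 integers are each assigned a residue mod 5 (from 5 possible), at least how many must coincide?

There are 5 possible values for residue mod 5. With 27 integers and 5 categories, by pigeonhole: ceiling(27/5).

Final answer: 6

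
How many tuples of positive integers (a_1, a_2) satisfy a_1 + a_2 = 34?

Substitute a'_i = a_i - 1 (so a'_i >= 0). Then sum a'_i = 34 - 2 = 32.
Stars and bars: C(32+2-1, 2-1) = C(33,1).

Final answer: C(33,1) = 33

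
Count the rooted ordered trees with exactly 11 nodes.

This is counted by the nth Catalan number C_n. Here n = 11 - 1 = 10.
C_n = C(2n,n) - C(2n,n+1), so C_{10} = C(20,10) - C(20,11) = 184756 - 167960.

Final answer: C_{10} = 16796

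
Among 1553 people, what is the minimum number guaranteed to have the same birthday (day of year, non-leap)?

There are 365 possible values for birthday (day of year, non-leap). With 1553 people and 365 categories, by pigeonhole: ceiling(1553/365).

Final answer: 5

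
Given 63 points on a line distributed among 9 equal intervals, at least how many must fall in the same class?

By pigeonhole with 63 objects and 9 categories: ceiling(63/9).

Final answer: 7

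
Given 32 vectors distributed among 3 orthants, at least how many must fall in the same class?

By pigeonhole with 32 objects and 3 categories: ceiling(32/3).

Final answer: 11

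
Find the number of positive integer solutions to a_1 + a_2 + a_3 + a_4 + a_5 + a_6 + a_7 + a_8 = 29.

Substitute a'_i = a_i - 1 (so a'_i >= 0). Then sum a'_i = 29 - 8 = 21.
Stars and bars: C(21+8-1, 8-1) = C(28,7).

Final answer: C(28,7) = 1184040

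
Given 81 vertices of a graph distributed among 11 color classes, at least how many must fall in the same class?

By pigeonhole with 81 objects and 11 categories: ceiling(81/11).

Final answer: 8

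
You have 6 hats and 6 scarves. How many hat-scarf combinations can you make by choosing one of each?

By the multiplication principle: 6 x 6.

Final answer: 36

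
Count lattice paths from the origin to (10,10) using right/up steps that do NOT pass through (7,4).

Total paths to (10,10): C(20,10) = 184756.
Paths through (7,4): C(11,4) x C(9,6) = 27720.
Avoiding (7,4): 184756 - 27720.

Final answer: 157036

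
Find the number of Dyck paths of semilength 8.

Total monotonic paths to (8,8): C(16,8) = 12870.
Reflecting each bad path at its first crossing gives a bijection with paths to (7,9): C(16,9) = 11440.
Valid Dyck paths: 12870 - 11440.
(Equivalently, C_{8} = C(16,8)/9 = 12870/9.)

Final answer: C_{8} = 1430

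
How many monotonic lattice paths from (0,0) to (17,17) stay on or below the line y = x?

Total monotonic paths to (17,17): C(34,17) = 2333606220.
Reflecting each bad path at its first crossing gives a bijection with paths to (16,18): C(34,18) = 2203961430.
Valid Dyck paths: 2333606220 - 2203961430.
(Equivalently, C_{17} = C(34,17)/18 = 2333606220/18.)

Final answer: C_{17} = 129644790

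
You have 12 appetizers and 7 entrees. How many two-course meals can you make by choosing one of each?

By the multiplication principle: 12 x 7.

Final answer: 84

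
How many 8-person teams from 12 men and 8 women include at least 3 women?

Sum over valid woman counts:
C(8,3)C(12,5) = 44352
C(8,4)C(12,4) = 34650
C(8,5)C(12,3) = 12320
C(8,6)C(12,2) = 1848
C(8,7)C(12,1) = 96
C(8,8)C(12,0) = 1
Total: 44352 + 34650 + 12320 + 1848 + 96 + 1.

Final answer: 93267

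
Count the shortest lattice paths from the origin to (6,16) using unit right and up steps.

Each path has 6 right steps and 16 up steps in some order (22 steps total).
Choose which 16 of the 22 steps are up: C(22,16).

Final answer: C(22,16) = 74613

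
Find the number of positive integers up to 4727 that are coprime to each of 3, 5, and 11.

|div by 3|=1575, |div by 5|=945, |div by 11|=429.
|div by 3&5|=315, |div by 3&11|=143, |div by 5&11|=85, |div by all|=28.
By inclusion-exclusion, divisible by at least one: 1575+945+429-315-143-85+28 = 2434.
Not divisible by any: 4727 - 2434.

Final answer: 2293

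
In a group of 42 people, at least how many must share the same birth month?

There are 12 possible values for birth month. With 42 people and 12 categories, by pigeonhole: ceiling(42/12).

Final answer: 4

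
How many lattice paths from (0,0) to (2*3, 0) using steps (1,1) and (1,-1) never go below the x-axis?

Total monotonic paths to (3,3): C(6,3) = 20.
By the reflection principle, paths that go above the diagonal number C(6,4) = 15.
Valid Dyck paths: 20 - 15.
(Check: C(6,3) - C(6,4) = C(6,3)/4, the Catalan number C_{3}.)

Final answer: C_{3} = 5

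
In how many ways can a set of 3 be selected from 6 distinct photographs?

C(6,3) = 6!/(3! x (6-3)!).

Final answer: C(6,3) = 20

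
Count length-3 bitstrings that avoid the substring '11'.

Classify by the final bit: ...0 gives a(n-1) strings, ...01 gives a(n-2) strings. Thus a(n) = a(n-1) + a(n-2) with a(1)=2, a(2)=3.
Building up term by term: a(1)=2, a(2)=3, a(3)=5.

Final answer: 5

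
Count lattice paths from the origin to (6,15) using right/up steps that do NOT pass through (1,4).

Total paths to (6,15): C(21,15) = 54264.
Paths through (1,4): C(5,4) x C(16,11) = 21840.
Avoiding (1,4): 54264 - 21840.

Final answer: 32424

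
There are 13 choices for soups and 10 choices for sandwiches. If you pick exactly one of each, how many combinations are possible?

By the multiplication principle: 13 x 10.

Final answer: 130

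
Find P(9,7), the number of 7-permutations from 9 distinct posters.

P(9,7) = 9!/(9-7)! = 9!/2!.

Final answer: P(9,7) = 181440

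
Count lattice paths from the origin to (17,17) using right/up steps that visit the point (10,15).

Paths (0,0)->(10,15): C(25,15) = 3268760.
Paths (10,15)->(17,17): C(9,2) = 36.
By multiplication principle: 3268760 x 36.

Final answer: 117675360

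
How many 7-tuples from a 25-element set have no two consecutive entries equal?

First character: 25 choices. Each subsequent: 24 choices (must differ from the previous one).
Total: 25 x 24^6.

Final answer: 25 x 24^{6} = 4777574400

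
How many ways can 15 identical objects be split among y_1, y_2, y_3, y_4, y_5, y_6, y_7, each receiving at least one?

Substitute y'_i = y_i - 1 (so y'_i >= 0). Then sum y'_i = 15 - 7 = 8.
Stars and bars: C(8+7-1, 7-1) = C(14,6).

Final answer: C(14,6) = 3003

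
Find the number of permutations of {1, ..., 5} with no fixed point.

Use the recurrence D(n) = (n-1)(D(n-1) + D(n-2)) with D(0)=1, D(1)=0.
D(2) = 1 x (0 + 1) = 1
D(3) = 2 x (1 + 0) = 2
D(4) = 3 x (2 + 1) = 9
D(5) = 4 x (D(4) + D(3)) = 4 x (9 + 2)

Final answer: D(5) = 44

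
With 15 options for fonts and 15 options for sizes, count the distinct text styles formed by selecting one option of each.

By the multiplication principle: 15 x 15.

Final answer: 225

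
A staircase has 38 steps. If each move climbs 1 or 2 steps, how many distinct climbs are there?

Condition on the final move: it is a 1-step (f(n-1) ways to get there) or a 2-step (f(n-2) ways), so f(n) = f(n-1) + f(n-2), with f(1)=1, f(2)=2.
Iterating the recurrence: f(1)=1, f(2)=2, f(3)=3, f(4)=5, f(5)=8, f(6)=13, f(7)=21, f(8)=34, f(9)=55, f(10)=89, f(11)=144, f(12)=233, f(13)=377, f(14)=610, f(15)=987, f(16)=1597, f(17)=2584, f(18)=4181, f(19)=6765, f(20)=10946, f(21)=17711, f(22)=28657, f(23)=46368, f(24)=75025, f(25)=121393, f(26)=196418, f(27)=317811, f(28)=514229, f(29)=832040, f(30)=1346269, f(31)=2178309, f(32)=3524578, f(33)=5702887, f(34)=9227465, f(35)=14930352, f(36)=24157817, f(37)=39088169, f(38)=63245986.

Final answer: 63245986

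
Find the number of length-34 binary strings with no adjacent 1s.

A valid string ends in 0 (append to any length-(n-1) valid string) or in 01 (append to any length-(n-2) valid string), so a(n) = a(n-1) + a(n-2) with a(1)=2, a(2)=3.
Building up term by term: a(1)=2, a(2)=3, a(3)=5, a(4)=8, a(5)=13, a(6)=21, a(7)=34, a(8)=55, a(9)=89, a(10)=144, a(11)=233, a(12)=377, a(13)=610, a(14)=987, a(15)=1597, a(16)=2584, a(17)=4181, a(18)=6765, a(19)=10946, a(20)=17711, a(21)=28657, a(22)=46368, a(23)=75025, a(24)=121393, a(25)=196418, a(26)=317811, a(27)=514229, a(28)=832040, a(29)=1346269, a(30)=2178309, a(31)=3524578, a(32)=5702887, a(33)=9227465, a(34)=14930352.

Final answer: 14930352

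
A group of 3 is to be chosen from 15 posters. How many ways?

C(15,3) = 15!/(3! x (15-3)!).

Final answer: C(15,3) = 455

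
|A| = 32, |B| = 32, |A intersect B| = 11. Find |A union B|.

|A union B| = |A| + |B| - |A intersect B| = 32 + 32 - 11.

Final answer: 53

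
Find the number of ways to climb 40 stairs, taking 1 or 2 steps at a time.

Let f(n) count the ways. The last step is size 1 or 2, so f(n) = f(n-1) + f(n-2) with f(1)=1, f(2)=2.
Iterating the recurrence: f(1)=1, f(2)=2, f(3)=3, f(4)=5, f(5)=8, f(6)=13, f(7)=21, f(8)=34, f(9)=55, f(10)=89, f(11)=144, f(12)=233, f(13)=377, f(14)=610, f(15)=987, f(16)=1597, f(17)=2584, f(18)=4181, f(19)=6765, f(20)=10946, f(21)=17711, f(22)=28657, f(23)=46368, f(24)=75025, f(25)=121393, f(26)=196418, f(27)=317811, f(28)=514229, f(29)=832040, f(30)=1346269, f(31)=2178309, f(32)=3524578, f(33)=5702887, f(34)=9227465, f(35)=14930352, f(36)=24157817, f(37)=39088169, f(38)=63245986, f(39)=102334155, f(40)=165580141.

Final answer: 165580141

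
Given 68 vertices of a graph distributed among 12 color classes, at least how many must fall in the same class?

By pigeonhole with 68 objects and 12 categories: ceiling(68/12).

Final answer: 6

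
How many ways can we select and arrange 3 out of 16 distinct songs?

P(16,3) = 16!/(16-3)! = 16!/13!.

Final answer: P(16,3) = 3360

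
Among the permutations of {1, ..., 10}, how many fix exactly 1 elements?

Choose which 1 elements are fixed: C(10,1) = 10.
Derange the remaining 9 using D(j) = (j-1)(D(j-1) + D(j-2)), D(0)=1, D(1)=0: D(2)=1, D(3)=2, D(4)=9, D(5)=44, D(6)=265, D(7)=1854, D(8)=14833, D(9)=133496.
Total: 10 x 133496.

Final answer: C(10,1) D(9) = 1334960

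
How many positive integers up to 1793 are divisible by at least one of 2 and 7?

Multiples of 2: 896. Multiples of 7: 256. Of both (lcm=14): 128.
By inclusion-exclusion: 896 + 256 - 128.

Final answer: 1024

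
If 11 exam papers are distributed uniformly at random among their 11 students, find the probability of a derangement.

D(n) = (n-1)(D(n-1) + D(n-2)), D(0)=1, D(1)=0.
Building up: D(2)=1, D(3)=2, D(4)=9, D(5)=44, D(6)=265, D(7)=1854, D(8)=14833, D(9)=133496, D(10)=1334961, D(11)=14684570.
Total arrangements: 11! = 39916800.
Probability = D(11)/11! = 1468457/3991680.

Final answer: D(11)/11! = 14684570/39916800 = 0.367879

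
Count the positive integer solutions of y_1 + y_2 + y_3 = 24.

Substitute y'_i = y_i - 1 (so y'_i >= 0). Then sum y'_i = 24 - 3 = 21.
Stars and bars: C(21+3-1, 3-1) = C(23,2).

Final answer: C(23,2) = 253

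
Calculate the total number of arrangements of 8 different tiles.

The number of ways to arrange 8 distinct objects is 8!.

Final answer: 8! = 40320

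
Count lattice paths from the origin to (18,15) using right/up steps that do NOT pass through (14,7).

Total paths to (18,15): C(33,15) = 1037158320.
Paths through (14,7): C(21,7) x C(12,8) = 57558600.
Avoiding (14,7): 1037158320 - 57558600.

Final answer: 979599720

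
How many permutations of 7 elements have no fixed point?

Use the recurrence D(n) = (n-1)(D(n-1) + D(n-2)) with D(0)=1, D(1)=0.
D(2) = 1 x (0 + 1) = 1
D(3) = 2 x (1 + 0) = 2
D(4) = 3 x (2 + 1) = 9
D(5) = 4 x (9 + 2) = 44
D(6) = 5 x (44 + 9) = 265
D(7) = 6 x (D(6) + D(5)) = 6 x (265 + 44)

Final answer: D(7) = 1854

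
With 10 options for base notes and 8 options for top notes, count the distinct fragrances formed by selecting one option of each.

By the multiplication principle: 10 x 8.

Final answer: 80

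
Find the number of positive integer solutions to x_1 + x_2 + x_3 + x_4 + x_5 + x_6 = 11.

Substitute x'_i = x_i - 1 (so x'_i >= 0). Then sum x'_i = 11 - 6 = 5.
Stars and bars: C(5+6-1, 6-1) = C(10,5).

Final answer: C(10,5) = 252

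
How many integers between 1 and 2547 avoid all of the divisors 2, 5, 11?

|div by 2|=1273, |div by 5|=509, |div by 11|=231.
|div by 2&5|=254, |div by 2&11|=115, |div by 5&11|=46, |div by all|=23.
By inclusion-exclusion, divisible by at least one: 1273+509+231-254-115-46+23 = 1621.
Not divisible by any: 2547 - 1621.

Final answer: 926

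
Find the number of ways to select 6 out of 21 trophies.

C(21,6) = 21!/(6! x (21-6)!).

Final answer: C(21,6) = 54264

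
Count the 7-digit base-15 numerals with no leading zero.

In base 15, the leading digit has 14 choices (1..14); each of the remaining 6 digits has 15 choices.
Total: 14 x 15^6.

Final answer: 159468750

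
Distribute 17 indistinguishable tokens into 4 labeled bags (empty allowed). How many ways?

Stars and bars: C(n+k-1, k-1) = C(20,3).

Final answer: C(20,3) = 1140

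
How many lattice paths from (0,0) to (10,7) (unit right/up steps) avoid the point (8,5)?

Total paths to (10,7): C(17,7) = 19448.
Paths through (8,5): C(13,5) x C(4,2) = 7722.
Avoiding (8,5): 19448 - 7722.

Final answer: 11726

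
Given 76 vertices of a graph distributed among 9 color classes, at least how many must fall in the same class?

By pigeonhole with 76 objects and 9 categories: ceiling(76/9).

Final answer: 9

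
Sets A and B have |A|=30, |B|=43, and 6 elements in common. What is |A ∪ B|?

|A union B| = |A| + |B| - |A intersect B| = 30 + 43 - 6.

Final answer: 67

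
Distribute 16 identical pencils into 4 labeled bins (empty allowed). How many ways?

Stars and bars: C(n+k-1, k-1) = C(19,3).

Final answer: C(19,3) = 969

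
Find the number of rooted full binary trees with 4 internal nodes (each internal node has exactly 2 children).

This is counted by the nth Catalan number C_n. Here n = 4.
C_n = C(2n,n)/(n+1), so C_{4} = C(8,4)/5 = 70/5.

Final answer: C_{4} = 14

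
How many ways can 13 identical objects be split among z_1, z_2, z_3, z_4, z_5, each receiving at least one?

Substitute z'_i = z_i - 1 (so z'_i >= 0). Then sum z'_i = 13 - 5 = 8.
Stars and bars: C(8+5-1, 5-1) = C(12,4).

Final answer: C(12,4) = 495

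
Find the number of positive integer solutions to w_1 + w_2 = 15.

Substitute w'_i = w_i - 1 (so w'_i >= 0). Then sum w'_i = 15 - 2 = 13.
Stars and bars: C(13+2-1, 2-1) = C(14,1).

Final answer: C(14,1) = 14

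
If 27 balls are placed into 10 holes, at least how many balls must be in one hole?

By the pigeonhole principle: ceiling(27/10).

Final answer: 3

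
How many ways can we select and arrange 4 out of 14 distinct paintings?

P(14,4) = 14!/(14-4)! = 14!/10!.

Final answer: P(14,4) = 24024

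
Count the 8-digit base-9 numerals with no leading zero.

These are the integers in [9^7, 9^8), so the count is 9^8 - 9^7 = 8 x 9^7.

Final answer: 38263752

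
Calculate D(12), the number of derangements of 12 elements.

D(n) = (n-1)(D(n-1) + D(n-2)), D(0)=1, D(1)=0.
Building up: D(2)=1, D(3)=2, D(4)=9, D(5)=44, D(6)=265, D(7)=1854, D(8)=14833, D(9)=133496, D(10)=1334961, D(11)=14684570.
D(12) = 11 x (D(11) + D(10)) = 11 x (14684570 + 1334961).

Final answer: D(12) = 176214841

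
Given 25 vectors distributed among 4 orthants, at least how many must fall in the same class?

By pigeonhole with 25 objects and 4 categories: ceiling(25/4).

Final answer: 7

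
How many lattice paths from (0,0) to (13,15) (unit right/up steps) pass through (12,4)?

Paths (0,0)->(12,4): C(16,4) = 1820.
Paths (12,4)->(13,15): C(12,11) = 12.
By multiplication principle: 1820 x 12.

Final answer: 21840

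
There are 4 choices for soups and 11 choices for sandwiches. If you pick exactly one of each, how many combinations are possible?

By the multiplication principle: 4 x 11.

Final answer: 44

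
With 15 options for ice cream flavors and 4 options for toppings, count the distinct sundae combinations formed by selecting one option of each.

By the multiplication principle: 15 x 4.

Final answer: 60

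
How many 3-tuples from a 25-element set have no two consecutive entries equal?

Let g(n) count such strings. g(1) = 25, and each valid string of length n-1 extends in 24 ways (any symbol but the last), so g(n) = 24 g(n-1).
Total: g(3) = 25 x 24^2.

Final answer: 25 x 24^{2} = 14400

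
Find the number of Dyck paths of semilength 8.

Total monotonic paths to (8,8): C(16,8) = 12870.
A path is bad iff it touches y = x + 1; reflecting its initial segment maps bad paths bijectively onto all paths to (7,9), of which there are C(16,9) = 11440.
Valid Dyck paths: 12870 - 11440.
(This is the Catalan number C_{8}.)

Final answer: C_{8} = 1430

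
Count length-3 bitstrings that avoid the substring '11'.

A valid string ends in 0 (append to any length-(n-1) valid string) or in 01 (append to any length-(n-2) valid string), so a(n) = a(n-1) + a(n-2) with a(1)=2, a(2)=3.
Building up term by term: a(1)=2, a(2)=3, a(3)=5.

Final answer: 5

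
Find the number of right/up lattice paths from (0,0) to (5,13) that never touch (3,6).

Total paths to (5,13): C(18,13) = 8568.
Paths through (3,6): C(9,6) x C(9,7) = 3024.
Avoiding (3,6): 8568 - 3024.

Final answer: 5544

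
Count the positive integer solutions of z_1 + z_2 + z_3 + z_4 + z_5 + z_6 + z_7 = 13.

Substitute z'_i = z_i - 1 (so z'_i >= 0). Then sum z'_i = 13 - 7 = 6.
Stars and bars: C(6+7-1, 7-1) = C(12,6).

Final answer: C(12,6) = 924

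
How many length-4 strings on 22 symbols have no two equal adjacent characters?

First character: 22 choices. Each subsequent: 21 choices (must differ from the previous one).
Total: 22 x 21^3.

Final answer: 22 x 21^{3} = 203742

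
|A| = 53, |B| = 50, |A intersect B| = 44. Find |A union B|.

|A union B| = |A| + |B| - |A intersect B| = 53 + 50 - 44.

Final answer: 59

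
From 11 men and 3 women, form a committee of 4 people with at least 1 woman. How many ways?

Sum over valid woman counts:
C(3,1)C(11,3) = 495
C(3,2)C(11,2) = 165
C(3,3)C(11,1) = 11
Total: 495 + 165 + 11.

Final answer: 671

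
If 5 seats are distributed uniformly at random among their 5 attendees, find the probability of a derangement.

Use the recurrence D(n) = (n-1)(D(n-1) + D(n-2)) with D(0)=1, D(1)=0.
Building up: D(2)=1, D(3)=2, D(4)=9, D(5)=44.
Total arrangements: 5! = 120.
Probability = D(5)/5! = 11/30.

Final answer: D(5)/5! = 44/120 = 0.366667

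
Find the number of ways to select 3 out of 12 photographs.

C(12,3) = 12!/(3! x (12-3)!).

Final answer: C(12,3) = 220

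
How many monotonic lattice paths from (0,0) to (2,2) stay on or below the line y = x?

Total monotonic paths to (2,2): C(4,2) = 6.
A path is bad iff it touches y = x + 1; reflecting its initial segment maps bad paths bijectively onto all paths to (1,3), of which there are C(4,3) = 4.
Valid Dyck paths: 6 - 4.
(Check: C(4,2) - C(4,3) = C(4,2)/3, the Catalan number C_{2}.)

Final answer: C_{2} = 2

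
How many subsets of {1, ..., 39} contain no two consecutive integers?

Condition on whether n belongs to the subset: if not, any valid subset of {1, ..., n-1} works (a(n-1)); if so, n-1 is excluded and the rest is a valid subset of {1, ..., n-2} (a(n-2)). Hence a(n) = a(n-1) + a(n-2), a(1)=2, a(2)=3.
Building up term by term: a(1)=2, a(2)=3, a(3)=5, a(4)=8, a(5)=13, a(6)=21, a(7)=34, a(8)=55, a(9)=89, a(10)=144, a(11)=233, a(12)=377, a(13)=610, a(14)=987, a(15)=1597, a(16)=2584, a(17)=4181, a(18)=6765, a(19)=10946, a(20)=17711, a(21)=28657, a(22)=46368, a(23)=75025, a(24)=121393, a(25)=196418, a(26)=317811, a(27)=514229, a(28)=832040, a(29)=1346269, a(30)=2178309, a(31)=3524578, a(32)=5702887, a(33)=9227465, a(34)=14930352, a(35)=24157817, a(36)=39088169, a(37)=63245986, a(38)=102334155, a(39)=165580141.

Final answer: 165580141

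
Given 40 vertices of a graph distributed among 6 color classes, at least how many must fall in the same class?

By pigeonhole with 40 objects and 6 categories: ceiling(40/6).

Final answer: 7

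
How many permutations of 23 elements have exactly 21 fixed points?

Choose which 21 elements are fixed: C(23,21) = 253.
Derange the remaining 2 using D(j) = (j-1)(D(j-1) + D(j-2)), D(0)=1, D(1)=0: D(2)=1.
Total: 253 x 1.

Final answer: C(23,21) D(2) = 253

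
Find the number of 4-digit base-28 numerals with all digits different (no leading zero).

First digit: 27 (nonzero). Second: 27 (not first). Third: 26, etc.
Total: 27 x 27 x 26 x 25.

Final answer: 473850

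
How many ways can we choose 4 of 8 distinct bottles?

C(8,4) = 8!/(4! x 4!).

Final answer: \binom{8}{4} = 70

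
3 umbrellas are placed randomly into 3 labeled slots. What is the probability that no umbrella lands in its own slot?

Derangements satisfy D(n) = (n-1)(D(n-1) + D(n-2)), starting from D(0)=1, D(1)=0.
Building up: D(2)=1, D(3)=2.
Total arrangements: 3! = 6.
Probability = D(3)/3! = 1/3.

Final answer: D(3)/3! = 2/6 = 0.333333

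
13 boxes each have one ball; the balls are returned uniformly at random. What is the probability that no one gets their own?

D(n) = (n-1)(D(n-1) + D(n-2)), D(0)=1, D(1)=0.
Building up: D(2)=1, D(3)=2, D(4)=9, D(5)=44, D(6)=265, D(7)=1854, D(8)=14833, D(9)=133496, D(10)=1334961, D(11)=14684570, D(12)=176214841, D(13)=2290792932.
Total arrangements: 13! = 6227020800.
Probability = D(13)/13! = 63633137/172972800.

Final answer: D(13)/13! = 2290792932/6227020800 = 0.367879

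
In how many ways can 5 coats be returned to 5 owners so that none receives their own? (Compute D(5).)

D(n) = (n-1)(D(n-1) + D(n-2)), D(0)=1, D(1)=0.
D(2) = 1 x (0 + 1) = 1
D(3) = 2 x (1 + 0) = 2
D(4) = 3 x (2 + 1) = 9
D(5) = 4 x (D(4) + D(3)) = 4 x (9 + 2)

Final answer: D(5) = 44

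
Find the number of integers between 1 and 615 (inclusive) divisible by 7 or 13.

Multiples of 7: 87. Multiples of 13: 47. Of both (lcm=91): 6.
By inclusion-exclusion: 87 + 47 - 6.

Final answer: 128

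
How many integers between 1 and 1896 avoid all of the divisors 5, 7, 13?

|div by 5|=379, |div by 7|=270, |div by 13|=145.
|div by 5&7|=54, |div by 5&13|=29, |div by 7&13|=20, |div by all|=4.
By inclusion-exclusion, divisible by at least one: 379+270+145-54-29-20+4 = 695.
Not divisible by any: 1896 - 695.

Final answer: 1201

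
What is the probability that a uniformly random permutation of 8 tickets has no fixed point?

Use the recurrence D(n) = (n-1)(D(n-1) + D(n-2)) with D(0)=1, D(1)=0.
Building up: D(2)=1, D(3)=2, D(4)=9, D(5)=44, D(6)=265, D(7)=1854, D(8)=14833.
Total arrangements: 8! = 40320.
Probability = D(8)/8! = 2119/5760.

Final answer: D(8)/8! = 14833/40320 = 0.367882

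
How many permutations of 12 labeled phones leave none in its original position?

Use the recurrence D(n) = (n-1)(D(n-1) + D(n-2)) with D(0)=1, D(1)=0.
D(2) = 1 x (0 + 1) = 1
D(3) = 2 x (1 + 0) = 2
D(4) = 3 x (2 + 1) = 9
D(5) = 4 x (9 + 2) = 44
D(6) = 5 x (44 + 9) = 265
D(7) = 6 x (265 + 44) = 1854
D(8) = 7 x (1854 + 265) = 14833
D(9) = 8 x (14833 + 1854) = 133496
D(10) = 9 x (133496 + 14833) = 1334961
D(11) = 10 x (1334961 + 133496) = 14684570
D(12) = 11 x (D(11) + D(10)) = 11 x (14684570 + 1334961)

Final answer: D(12) = 176214841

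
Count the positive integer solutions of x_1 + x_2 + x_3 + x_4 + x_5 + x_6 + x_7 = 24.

Substitute x'_i = x_i - 1 (so x'_i >= 0). Then sum x'_i = 24 - 7 = 17.
Stars and bars: C(17+7-1, 7-1) = C(23,6).

Final answer: C(23,6) = 100947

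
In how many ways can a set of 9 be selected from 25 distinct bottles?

C(25,9) = 25!/(9! x 16!).

Final answer: \binom{25}{9} = 2042975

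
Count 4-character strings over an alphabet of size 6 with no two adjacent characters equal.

Let g(n) count such strings. g(1) = 6, and each valid string of length n-1 extends in 5 ways (any symbol but the last), so g(n) = 5 g(n-1).
Total: g(4) = 6 x 5^3.

Final answer: 6 x 5^{3} = 750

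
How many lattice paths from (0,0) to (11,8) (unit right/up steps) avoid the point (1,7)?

Total paths to (11,8): C(19,8) = 75582.
Paths through (1,7): C(8,7) x C(11,1) = 88.
Avoiding (1,7): 75582 - 88.

Final answer: 75494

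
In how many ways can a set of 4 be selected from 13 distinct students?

C(13,4) = 13!/(4! x (13-4)!).

Final answer: C(13,4) = 715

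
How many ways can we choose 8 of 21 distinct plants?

C(21,8) = 21!/(8! x 13!).

Final answer: \binom{21}{8} = 203490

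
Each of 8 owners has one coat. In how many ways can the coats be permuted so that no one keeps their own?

D(n) = (n-1)(D(n-1) + D(n-2)), D(0)=1, D(1)=0.
D(2) = 1 x (0 + 1) = 1
D(3) = 2 x (1 + 0) = 2
D(4) = 3 x (2 + 1) = 9
D(5) = 4 x (9 + 2) = 44
D(6) = 5 x (44 + 9) = 265
D(7) = 6 x (265 + 44) = 1854
D(8) = 7 x (D(7) + D(6)) = 7 x (1854 + 265)

Final answer: D(8) = 14833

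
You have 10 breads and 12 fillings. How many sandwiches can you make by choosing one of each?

By the multiplication principle: 10 x 12.

Final answer: 120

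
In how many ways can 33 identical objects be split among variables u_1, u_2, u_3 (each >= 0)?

Stars and bars with 33 stars and 2 bars:
C(33+3-1, 3-1) = C(35,2).

Final answer: C(35,2) = 595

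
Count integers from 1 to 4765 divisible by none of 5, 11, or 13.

|div by 5|=953, |div by 11|=433, |div by 13|=366.
|div by 5&11|=86, |div by 5&13|=73, |div by 11&13|=33, |div by all|=6.
By inclusion-exclusion, divisible by at least one: 953+433+366-86-73-33+6 = 1566.
Not divisible by any: 4765 - 1566.

Final answer: 3199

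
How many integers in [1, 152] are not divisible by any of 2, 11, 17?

|div by 2|=76, |div by 11|=13, |div by 17|=8.
|div by 2&11|=6, |div by 2&17|=4, |div by 11&17|=0, |div by all|=0.
By inclusion-exclusion, divisible by at least one: 76+13+8-6-4-0+0 = 87.
Not divisible by any: 152 - 87.

Final answer: 65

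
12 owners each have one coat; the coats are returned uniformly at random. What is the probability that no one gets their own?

D(n) = (n-1)(D(n-1) + D(n-2)), D(0)=1, D(1)=0.
Building up: D(2)=1, D(3)=2, D(4)=9, D(5)=44, D(6)=265, D(7)=1854, D(8)=14833, D(9)=133496, D(10)=1334961, D(11)=14684570, D(12)=176214841.
Total arrangements: 12! = 479001600.
Probability = D(12)/12! = 16019531/43545600.

Final answer: D(12)/12! = 176214841/479001600 = 0.367879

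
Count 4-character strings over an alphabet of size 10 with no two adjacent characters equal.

Let g(n) count such strings. g(1) = 10, and each valid string of length n-1 extends in 9 ways (any symbol but the last), so g(n) = 9 g(n-1).
Total: g(4) = 10 x 9^3.

Final answer: 10 x 9^{3} = 7290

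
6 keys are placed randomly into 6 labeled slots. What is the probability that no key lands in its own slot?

D(n) = (n-1)(D(n-1) + D(n-2)), D(0)=1, D(1)=0.
Building up: D(2)=1, D(3)=2, D(4)=9, D(5)=44, D(6)=265.
Total arrangements: 6! = 720.
Probability = D(6)/6! = 53/144.

Final answer: D(6)/6! = 265/720 = 0.368056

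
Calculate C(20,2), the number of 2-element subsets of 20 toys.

C(20,2) = 20!/(2! x (20-2)!).

Final answer: C(20,2) = 190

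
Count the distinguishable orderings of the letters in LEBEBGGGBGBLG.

Letters (B:4, E:2, G:5, L:2). Total letters: 13.
Permutations = 13!/(5! x 4! x 2! x 2!).

Final answer: 540540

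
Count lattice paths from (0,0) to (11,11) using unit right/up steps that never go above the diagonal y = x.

Total monotonic paths to (11,11): C(22,11) = 705432.
A path is bad iff it touches y = x + 1; reflecting its initial segment maps bad paths bijectively onto all paths to (10,12), of which there are C(22,12) = 646646.
Valid Dyck paths: 705432 - 646646.
(This is the Catalan number C_{11}.)

Final answer: C_{11} = 58786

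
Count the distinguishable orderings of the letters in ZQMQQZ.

Letters (M:1, Q:3, Z:2). Total letters: 6.
Permutations = 6!/(3! x 2!).

Final answer: 60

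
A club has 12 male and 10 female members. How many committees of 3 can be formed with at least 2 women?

Sum over valid woman counts:
C(10,2)C(12,1) = 540
C(10,3)C(12,0) = 120
Total: 540 + 120.

Final answer: 660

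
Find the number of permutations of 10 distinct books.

The number of ways to arrange 10 distinct objects is 10!.

Final answer: 10! = 3628800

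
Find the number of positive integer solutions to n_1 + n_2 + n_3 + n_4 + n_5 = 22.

Substitute n'_i = n_i - 1 (so n'_i >= 0). Then sum n'_i = 22 - 5 = 17.
Stars and bars: C(17+5-1, 5-1) = C(21,4).

Final answer: C(21,4) = 5985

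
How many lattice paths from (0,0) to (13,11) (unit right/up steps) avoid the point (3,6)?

Total paths to (13,11): C(24,11) = 2496144.
Paths through (3,6): C(9,6) x C(15,5) = 252252.
Avoiding (3,6): 2496144 - 252252.

Final answer: 2243892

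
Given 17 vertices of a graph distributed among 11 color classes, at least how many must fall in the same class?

By pigeonhole with 17 objects and 11 categories: ceiling(17/11).

Final answer: 2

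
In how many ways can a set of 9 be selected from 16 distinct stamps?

C(16,9) = 16!/(9! x 7!).

Final answer: \binom{16}{9} = 11440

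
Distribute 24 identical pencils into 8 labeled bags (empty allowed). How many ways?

Stars and bars: C(n+k-1, k-1) = C(31,7).

Final answer: C(31,7) = 2629575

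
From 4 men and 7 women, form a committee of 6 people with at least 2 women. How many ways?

Sum over valid woman counts:
C(7,2)C(4,4) = 21
C(7,3)C(4,3) = 140
C(7,4)C(4,2) = 210
C(7,5)C(4,1) = 84
C(7,6)C(4,0) = 7
Total: 21 + 140 + 210 + 84 + 7.

Final answer: 462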